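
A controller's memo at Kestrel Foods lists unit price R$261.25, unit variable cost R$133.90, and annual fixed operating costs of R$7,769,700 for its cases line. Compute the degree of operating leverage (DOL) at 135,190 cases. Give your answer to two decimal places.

Total contribution margin = 135,190 × R$127.35 = R$17,216,446.50.
Operating income = contribution − fixed costs = R$17,216,446.50 − R$7,769,700 = R$9,446,746.50.
DOL = contribution ÷ EBIT = R$17,216,446.50 ÷ R$9,446,746.50 = 1.8225.

1.82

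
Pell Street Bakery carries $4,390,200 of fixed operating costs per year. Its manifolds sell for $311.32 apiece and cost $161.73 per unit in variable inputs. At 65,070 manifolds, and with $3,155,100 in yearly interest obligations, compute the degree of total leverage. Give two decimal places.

4.45

Total contribution margin = 65,070 × $149.59 = $9,733,821.30.
Subtracting fixed costs: EBIT = $9,733,821.30 − $4,390,200 = $5,343,621.30. Interest = $3,155,100.00.
DOL = $9,733,821.30 ÷ $5,343,621.30 = 1.8216; DFL = $5,343,621.30 ÷ $2,188,521.30 = 2.4417.
Combined leverage = 1.8216 × 2.4417 = 4.4478.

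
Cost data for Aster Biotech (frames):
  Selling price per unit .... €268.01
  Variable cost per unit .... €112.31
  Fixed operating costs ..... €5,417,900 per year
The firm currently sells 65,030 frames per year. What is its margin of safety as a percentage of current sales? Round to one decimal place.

Each unit contributes €268.01 − €112.31 = €155.70. Break-even units = €5,417,900 ÷ €155.70 = 34,797.05; break-even revenue = 34,797.05 × €268.01 = €9,325,956.19.
Actual sales revenue = 65,030 × €268.01 = €17,428,690.30.
Margin of safety = (€17,428,690.30 − €9,325,956.19) ÷ €17,428,690.30 = 46.5%.

46.5%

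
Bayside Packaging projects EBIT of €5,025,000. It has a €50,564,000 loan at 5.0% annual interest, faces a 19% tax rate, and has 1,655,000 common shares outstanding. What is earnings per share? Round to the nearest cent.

€1.22

Pre-tax income = €5,025,000 − €2,528,200.00 = €2,496,800.00.
Net income = €2,496,800.00 × (1 − 0.19) = €2,022,408.00.
Per share: €2,022,408.00 / 1,655,000 shares = €1.22.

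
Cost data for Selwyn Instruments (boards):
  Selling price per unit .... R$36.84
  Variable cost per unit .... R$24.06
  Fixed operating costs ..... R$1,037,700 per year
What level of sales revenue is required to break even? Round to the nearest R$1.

Contribution margin per unit = R$36.84 − R$24.06 = R$12.78, a CM ratio of R$12.78 ÷ R$36.84 = 0.3469.
Break-even revenue = fixed costs × price ÷ CM = R$1,037,700 × R$36.84 ÷ R$12.78 = R$2,991,304.

R$2,991,304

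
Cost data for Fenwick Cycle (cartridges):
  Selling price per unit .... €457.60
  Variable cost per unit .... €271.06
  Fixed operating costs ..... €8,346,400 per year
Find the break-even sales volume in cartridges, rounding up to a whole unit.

44,744 cartridges

Unit CM = price − variable cost = €457.60 − €271.06 = €186.54.
Break-even Q = €8,346,400 / €186.54 = 44,743.22 → 44,744 cartridges.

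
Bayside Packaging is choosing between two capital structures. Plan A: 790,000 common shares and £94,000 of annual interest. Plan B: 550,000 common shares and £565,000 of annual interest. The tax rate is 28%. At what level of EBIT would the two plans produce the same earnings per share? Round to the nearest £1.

At indifference, (EBIT − 94,000)(1 − t)/790,000 = (EBIT − 565,000)(1 − t)/550,000.
Cancelling (1 − t) and cross-multiplying: 550,000·(EBIT − 94,000) = 790,000·(EBIT − 565,000).
EBIT × (790,000 − 550,000) = 565,000 × 790,000 − 94,000 × 550,000 = 394,650,000,000, so EBIT = 394,650,000,000 ÷ 240,000 = 1,644,375.00.

£1,644,375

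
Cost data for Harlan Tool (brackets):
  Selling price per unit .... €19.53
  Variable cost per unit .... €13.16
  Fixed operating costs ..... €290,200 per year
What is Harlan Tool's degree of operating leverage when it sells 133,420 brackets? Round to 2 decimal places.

Total contribution margin = 133,420 × €6.37 = €849,885.40.
EBIT = €849,885.40 − €290,200 = €559,685.40.
So DOL = total CM / EBIT = €849,885.40 / €559,685.40 = 1.5185.

1.52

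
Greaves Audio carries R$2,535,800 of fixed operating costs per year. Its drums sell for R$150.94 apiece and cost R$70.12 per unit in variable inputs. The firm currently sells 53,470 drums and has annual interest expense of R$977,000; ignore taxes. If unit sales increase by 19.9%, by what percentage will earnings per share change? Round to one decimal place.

+106.3%

Contribution at this volume is 53,470 × R$80.82 = R$4,321,445.40.
Subtracting fixed costs: EBIT = R$4,321,445.40 − R$2,535,800 = R$1,785,645.40.
Interest = R$977,000.00, so EBIT − I = R$808,645.40.
DCL = total CM / (EBIT − I) = R$4,321,445.40 / R$808,645.40 = 5.3441.
EPS therefore changes by 5.3441 × (+19.9%) = +106.3%.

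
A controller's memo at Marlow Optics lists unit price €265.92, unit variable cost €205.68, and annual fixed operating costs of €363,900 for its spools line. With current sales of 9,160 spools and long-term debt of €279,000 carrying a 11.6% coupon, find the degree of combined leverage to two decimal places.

3.55

Total contribution margin = 9,160 × €60.24 = €551,798.40.
EBIT = €551,798.40 − €363,900 = €187,898.40. Interest = €32,364.00.
DOL = €551,798.40 ÷ €187,898.40 = 2.9367; DFL = €187,898.40 ÷ €155,534.40 = 1.2081.
DCL = DOL × DFL = 2.9367 × 1.2081 = 3.5478.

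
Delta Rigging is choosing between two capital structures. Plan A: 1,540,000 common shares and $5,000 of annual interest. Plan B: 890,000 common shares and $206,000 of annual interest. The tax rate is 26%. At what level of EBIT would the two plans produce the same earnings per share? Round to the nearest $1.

$481,215

At indifference, (EBIT − 5,000)(1 − t)/1,540,000 = (EBIT − 206,000)(1 − t)/890,000.
The (1 − t) factor cancels: (EBIT − 5,000) × 890,000 = (EBIT − 206,000) × 1,540,000.
Solving, EBIT = (206,000·1,540,000 − 5,000·890,000) / (1,540,000 − 890,000) = 312,790,000,000 / 650,000 = 481,215.38.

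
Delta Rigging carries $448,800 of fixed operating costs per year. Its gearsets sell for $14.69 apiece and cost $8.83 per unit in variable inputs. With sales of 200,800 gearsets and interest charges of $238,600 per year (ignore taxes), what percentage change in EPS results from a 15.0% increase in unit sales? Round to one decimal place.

At 200,800 units, contribution = 200,800 × $5.86 = $1,176,688.00.
Subtracting fixed costs: EBIT = $1,176,688.00 − $448,800 = $727,888.00.
After interest of $238,600.00, pre-tax earnings = $489,288.00.
DCL = total CM / (EBIT − I) = $1,176,688.00 / $489,288.00 = 2.4049.
EPS therefore changes by 2.4049 × (+15.0%) = +36.1%.

+36.1%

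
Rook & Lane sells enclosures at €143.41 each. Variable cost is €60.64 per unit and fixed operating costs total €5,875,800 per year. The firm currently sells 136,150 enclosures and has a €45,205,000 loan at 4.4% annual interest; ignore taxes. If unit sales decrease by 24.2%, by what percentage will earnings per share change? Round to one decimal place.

-80.1%

At 136,150 units, contribution = 136,150 × €82.77 = €11,269,135.50.
Operating income = contribution − fixed costs = €11,269,135.50 − €5,875,800 = €5,393,335.50.
Interest = €1,989,020.00, so EBIT − I = €3,404,315.50.
Degree of combined leverage = contribution ÷ (EBIT − I) = €11,269,135.50 ÷ €3,404,315.50 = 3.3103.
%ΔEPS = DCL × %ΔSales = 3.3103 × -24.2% = -80.1%.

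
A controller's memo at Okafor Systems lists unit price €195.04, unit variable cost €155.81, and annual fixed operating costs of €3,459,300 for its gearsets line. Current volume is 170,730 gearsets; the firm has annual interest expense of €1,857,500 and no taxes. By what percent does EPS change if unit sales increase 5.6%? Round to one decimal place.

Total contribution margin = 170,730 × €39.23 = €6,697,737.90.
EBIT = €6,697,737.90 − €3,459,300 = €3,238,437.90.
Interest = €1,857,500.00, so EBIT − I = €1,380,937.90.
Degree of combined leverage = contribution ÷ (EBIT − I) = €6,697,737.90 ÷ €1,380,937.90 = 4.8501.
EPS therefore changes by 4.8501 × (+5.6%) = +27.2%.

+27.2%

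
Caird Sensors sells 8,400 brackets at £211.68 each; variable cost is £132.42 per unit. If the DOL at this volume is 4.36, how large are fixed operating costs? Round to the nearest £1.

£513,081

At 8,400 units, contribution = 8,400 × £79.26 = £665,784.00.
DOL = contribution / EBIT, so EBIT = £665,784.00 / 4.36 = £152,702.75.
And FC = contribution − EBIT = £665,784.00 − £152,702.75 = £513,081.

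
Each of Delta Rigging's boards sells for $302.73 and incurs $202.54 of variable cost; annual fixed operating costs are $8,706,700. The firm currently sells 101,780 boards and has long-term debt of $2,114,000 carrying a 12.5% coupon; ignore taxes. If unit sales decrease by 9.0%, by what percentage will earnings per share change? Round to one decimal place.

Total contribution margin = 101,780 × $100.19 = $10,197,338.20.
Subtracting fixed costs: EBIT = $10,197,338.20 − $8,706,700 = $1,490,638.20.
After interest of $264,250.00, pre-tax earnings = $1,226,388.20.
DCL = total CM / (EBIT − I) = $10,197,338.20 / $1,226,388.20 = 8.3149.
EPS therefore changes by 8.3149 × (-9.0%) = -74.8%.

-74.8%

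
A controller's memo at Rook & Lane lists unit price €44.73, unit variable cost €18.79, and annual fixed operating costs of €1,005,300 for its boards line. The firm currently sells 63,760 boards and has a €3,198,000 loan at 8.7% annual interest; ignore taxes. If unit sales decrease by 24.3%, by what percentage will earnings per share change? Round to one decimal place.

-108.5%

Contribution at this volume is 63,760 × €25.94 = €1,653,934.40.
EBIT = €1,653,934.40 − €1,005,300 = €648,634.40.
After interest of €278,226.00, pre-tax earnings = €370,408.40.
DCL = total CM / (EBIT − I) = €1,653,934.40 / €370,408.40 = 4.4652.
EPS therefore changes by 4.4652 × (-24.3%) = -108.5%.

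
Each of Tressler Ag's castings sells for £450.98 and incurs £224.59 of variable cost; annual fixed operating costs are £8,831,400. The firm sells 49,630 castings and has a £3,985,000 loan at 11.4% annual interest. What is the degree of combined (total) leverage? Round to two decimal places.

5.76

At 49,630 units, contribution = 49,630 × £226.39 = £11,235,735.70.
EBIT = £11,235,735.70 − £8,831,400 = £2,404,335.70. Interest = £454,290.00, so EBIT − I = £1,950,045.70.
Degree of total leverage = total CM / (EBIT − interest) = £11,235,735.70 / £1,950,045.70 = 5.7618.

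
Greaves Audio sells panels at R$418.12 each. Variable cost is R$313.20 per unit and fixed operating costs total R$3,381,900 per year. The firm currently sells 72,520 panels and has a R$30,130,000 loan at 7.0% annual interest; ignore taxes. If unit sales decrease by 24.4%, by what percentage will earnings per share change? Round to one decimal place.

-87.7%

At 72,520 units, contribution = 72,520 × R$104.92 = R$7,608,798.40.
Operating income = contribution − fixed costs = R$7,608,798.40 − R$3,381,900 = R$4,226,898.40.
After interest of R$2,109,100.00, pre-tax earnings = R$2,117,798.40.
DCL = total CM / (EBIT − I) = R$7,608,798.40 / R$2,117,798.40 = 3.5928.
EPS therefore changes by 3.5928 × (-24.4%) = -87.7%.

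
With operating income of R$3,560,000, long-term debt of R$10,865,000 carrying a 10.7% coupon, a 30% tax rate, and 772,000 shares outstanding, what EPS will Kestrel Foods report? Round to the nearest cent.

R$2.17

Pre-tax income = R$3,560,000 − R$1,162,555.00 = R$2,397,445.00.
Net income = R$2,397,445.00 × (1 − 0.30) = R$1,678,211.50.
Per share: R$1,678,211.50 / 772,000 shares = R$2.17.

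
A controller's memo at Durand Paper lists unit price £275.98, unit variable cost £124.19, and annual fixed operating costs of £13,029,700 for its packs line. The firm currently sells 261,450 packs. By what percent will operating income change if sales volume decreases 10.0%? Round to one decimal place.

Contribution at this volume is 261,450 × £151.79 = £39,685,495.50.
Operating income = contribution − fixed costs = £39,685,495.50 − £13,029,700 = £26,655,795.50.
So DOL = total CM / EBIT = £39,685,495.50 / £26,655,795.50 = 1.4888.
So EBIT moves 1.4888 × (-10.0%) = -14.9%.

-14.9%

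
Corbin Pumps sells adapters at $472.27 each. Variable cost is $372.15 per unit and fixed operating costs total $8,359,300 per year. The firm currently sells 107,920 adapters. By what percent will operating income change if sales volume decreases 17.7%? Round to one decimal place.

-78.2%

At 107,920 units, contribution = 107,920 × $100.12 = $10,804,950.40.
Operating income = contribution − fixed costs = $10,804,950.40 − $8,359,300 = $2,445,650.40.
So DOL = total CM / EBIT = $10,804,950.40 / $2,445,650.40 = 4.4180.
So EBIT moves 4.4180 × (-17.7%) = -78.2%.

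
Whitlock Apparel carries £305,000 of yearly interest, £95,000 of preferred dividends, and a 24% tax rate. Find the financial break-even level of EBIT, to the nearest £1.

Preferred dividends are paid after tax, so their pre-tax equivalent is £95,000 ÷ (1 − 0.24) = £125,000.00.
Financial break-even EBIT = interest + D_p ÷ (1 − t) = £305,000 + £125,000.00 = £430,000.00.

£430,000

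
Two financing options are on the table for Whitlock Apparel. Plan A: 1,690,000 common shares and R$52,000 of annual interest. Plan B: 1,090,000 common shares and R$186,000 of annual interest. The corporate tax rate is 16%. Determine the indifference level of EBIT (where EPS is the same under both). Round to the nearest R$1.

R$429,433

At indifference, (EBIT − 52,000)(1 − t)/1,690,000 = (EBIT − 186,000)(1 − t)/1,090,000.
Cancelling (1 − t) and cross-multiplying: 1,090,000·(EBIT − 52,000) = 1,690,000·(EBIT − 186,000).
Solving, EBIT = (186,000·1,690,000 − 52,000·1,090,000) / (1,690,000 − 1,090,000) = 257,660,000,000 / 600,000 = 429,433.33.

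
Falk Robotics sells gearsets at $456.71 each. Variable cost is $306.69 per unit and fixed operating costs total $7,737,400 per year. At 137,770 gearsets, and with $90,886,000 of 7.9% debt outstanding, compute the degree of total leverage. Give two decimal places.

Contribution at this volume is 137,770 × $150.02 = $20,668,255.40.
Operating income = contribution − fixed costs = $20,668,255.40 − $7,737,400 = $12,930,855.40. Interest = $7,179,994.00, so EBIT − I = $5,750,861.40.
DCL = contribution ÷ (EBIT − I) = $20,668,255.40 ÷ $5,750,861.40 = 3.5939.

3.59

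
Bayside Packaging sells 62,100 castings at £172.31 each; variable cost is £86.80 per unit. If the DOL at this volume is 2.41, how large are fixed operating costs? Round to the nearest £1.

At 62,100 units, contribution = 62,100 × £85.51 = £5,310,171.00.
Since DOL = CM ÷ EBIT, EBIT = £5,310,171.00 ÷ 2.41 = £2,203,390.46.
Fixed costs = CM − EBIT = £5,310,171.00 − £2,203,390.46 = £3,106,781.

£3,106,781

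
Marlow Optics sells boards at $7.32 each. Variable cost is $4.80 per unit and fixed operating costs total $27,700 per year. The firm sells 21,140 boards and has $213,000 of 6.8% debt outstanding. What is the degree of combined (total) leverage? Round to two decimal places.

4.80

At 21,140 units, contribution = 21,140 × $2.52 = $53,272.80.
EBIT = $53,272.80 − $27,700 = $25,572.80. Interest = $14,484.00.
DOL = $53,272.80 ÷ $25,572.80 = 2.0832; DFL = $25,572.80 ÷ $11,088.80 = 2.3062.
DCL = DOL × DFL = 2.0832 × 2.3062 = 4.8043.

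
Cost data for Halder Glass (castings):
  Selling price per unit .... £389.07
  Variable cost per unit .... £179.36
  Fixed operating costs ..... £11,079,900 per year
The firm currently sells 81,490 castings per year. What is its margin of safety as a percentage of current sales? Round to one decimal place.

35.2%

Each unit contributes £389.07 − £179.36 = £209.71. Break-even units = £11,079,900 ÷ £209.71 = 52,834.39; break-even revenue = 52,834.39 × £389.07 = £20,556,276.25.
Current sales = 81,490 × £389.07 = £31,705,314.30.
Margin of safety = (£31,705,314.30 − £20,556,276.25) ÷ £31,705,314.30 = 35.2%.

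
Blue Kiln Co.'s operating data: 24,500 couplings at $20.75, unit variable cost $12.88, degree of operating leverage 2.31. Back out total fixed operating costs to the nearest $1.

$109,345

Total contribution margin = 24,500 × $7.87 = $192,815.00.
DOL = contribution / EBIT, so EBIT = $192,815.00 / 2.31 = $83,469.70.
Fixed costs = CM − EBIT = $192,815.00 − $83,469.70 = $109,345.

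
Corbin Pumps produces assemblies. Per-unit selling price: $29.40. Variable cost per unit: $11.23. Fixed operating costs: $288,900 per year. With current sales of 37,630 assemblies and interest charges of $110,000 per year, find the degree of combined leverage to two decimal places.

2.40

Total contribution margin = 37,630 × $18.17 = $683,737.10.
EBIT = $683,737.10 − $288,900 = $394,837.10. Interest = $110,000.00.
DOL = $683,737.10 ÷ $394,837.10 = 1.7317; DFL = $394,837.10 ÷ $284,837.10 = 1.3862.
Combined leverage = 1.7317 × 1.3862 = 2.4005.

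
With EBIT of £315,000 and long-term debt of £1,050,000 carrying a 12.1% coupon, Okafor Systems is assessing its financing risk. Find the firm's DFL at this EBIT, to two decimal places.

1.68

Annual interest charges come to £127,050.00.
Degree of financial leverage = EBIT / (EBIT − interest) = £315,000 / £187,950.00 = 1.6760.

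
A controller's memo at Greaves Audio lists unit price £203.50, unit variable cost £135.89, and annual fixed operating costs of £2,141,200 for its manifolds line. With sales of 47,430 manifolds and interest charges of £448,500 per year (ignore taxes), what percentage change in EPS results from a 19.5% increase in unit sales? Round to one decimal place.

Total contribution margin = 47,430 × £67.61 = £3,206,742.30.
Operating income = contribution − fixed costs = £3,206,742.30 − £2,141,200 = £1,065,542.30.
Interest = £448,500.00, so EBIT − I = £617,042.30.
DCL = total CM / (EBIT − I) = £3,206,742.30 / £617,042.30 = 5.1970.
%ΔEPS = DCL × %ΔSales = 5.1970 × +19.5% = +101.3%.

+101.3%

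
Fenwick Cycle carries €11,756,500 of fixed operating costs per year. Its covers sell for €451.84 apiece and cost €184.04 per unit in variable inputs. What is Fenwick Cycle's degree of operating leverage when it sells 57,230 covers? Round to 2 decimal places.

4.29

At 57,230 units, contribution = 57,230 × €267.80 = €15,326,194.00.
Operating income = contribution − fixed costs = €15,326,194.00 − €11,756,500 = €3,569,694.00.
DOL = contribution ÷ EBIT = €15,326,194.00 ÷ €3,569,694.00 = 4.2934.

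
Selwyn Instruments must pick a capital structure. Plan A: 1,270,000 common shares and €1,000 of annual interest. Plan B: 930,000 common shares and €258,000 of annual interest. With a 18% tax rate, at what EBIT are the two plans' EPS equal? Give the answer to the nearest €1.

At indifference, (EBIT − 1,000)(1 − t)/1,270,000 = (EBIT − 258,000)(1 − t)/930,000.
The (1 − t) factor cancels: (EBIT − 1,000) × 930,000 = (EBIT − 258,000) × 1,270,000.
Solving, EBIT = (258,000·1,270,000 − 1,000·930,000) / (1,270,000 − 930,000) = 326,730,000,000 / 340,000 = 960,970.59.

€960,971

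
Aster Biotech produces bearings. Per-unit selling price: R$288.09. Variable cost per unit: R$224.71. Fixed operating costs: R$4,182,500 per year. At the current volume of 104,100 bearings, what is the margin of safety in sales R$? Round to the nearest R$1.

Contribution margin per unit = R$288.09 − R$224.71 = R$63.38. Break-even units = R$4,182,500 ÷ R$63.38 = 65,990.85; break-even revenue = 65,990.85 × R$288.09 = R$19,011,303.64.
Actual sales revenue = 104,100 × R$288.09 = R$29,990,169.00.
Margin of safety = R$29,990,169.00 − R$19,011,303.64 = R$10,978,865.

R$10,978,865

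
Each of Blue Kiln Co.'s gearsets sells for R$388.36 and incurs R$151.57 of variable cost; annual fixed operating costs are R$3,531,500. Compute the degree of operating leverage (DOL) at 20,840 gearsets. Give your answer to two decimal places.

3.52

Contribution at this volume is 20,840 × R$236.79 = R$4,934,703.60.
Operating income = contribution − fixed costs = R$4,934,703.60 − R$3,531,500 = R$1,403,203.60.
DOL = contribution ÷ EBIT = R$4,934,703.60 ÷ R$1,403,203.60 = 3.5167.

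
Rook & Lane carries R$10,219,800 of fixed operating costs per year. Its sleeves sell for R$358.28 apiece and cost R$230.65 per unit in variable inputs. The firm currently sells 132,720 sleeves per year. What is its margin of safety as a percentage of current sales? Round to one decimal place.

Unit CM = price − variable cost = R$358.28 − R$230.65 = R$127.63. Break-even units = R$10,219,800 ÷ R$127.63 = 80,073.65; break-even revenue = 80,073.65 × R$358.28 = R$28,688,787.46.
Current sales = 132,720 × R$358.28 = R$47,550,921.60.
Margin of safety = (R$47,550,921.60 − R$28,688,787.46) ÷ R$47,550,921.60 = 39.7%.

39.7%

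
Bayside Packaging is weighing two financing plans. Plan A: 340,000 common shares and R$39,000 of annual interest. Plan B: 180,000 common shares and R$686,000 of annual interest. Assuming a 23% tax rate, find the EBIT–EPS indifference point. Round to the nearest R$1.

Set EPS_A = EPS_B: (EBIT − R$39,000)(1 − 0.23) ÷ 340,000 = (EBIT − R$686,000)(1 − 0.23) ÷ 180,000.
The (1 − t) factor cancels: (EBIT − 39,000) × 180,000 = (EBIT − 686,000) × 340,000.
EBIT × (340,000 − 180,000) = 686,000 × 340,000 − 39,000 × 180,000 = 226,220,000,000, so EBIT = 226,220,000,000 ÷ 160,000 = 1,413,875.00.

R$1,413,875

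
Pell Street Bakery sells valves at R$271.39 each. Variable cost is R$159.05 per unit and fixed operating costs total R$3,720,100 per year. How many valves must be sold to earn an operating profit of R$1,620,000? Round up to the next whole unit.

Unit CM = price − variable cost = R$271.39 − R$159.05 = R$112.34.
Units = (FC + target) / CM = (R$3,720,100 + R$1,620,000) / R$112.34 = 47,535.16, so 47,536 valves.

47,536 valves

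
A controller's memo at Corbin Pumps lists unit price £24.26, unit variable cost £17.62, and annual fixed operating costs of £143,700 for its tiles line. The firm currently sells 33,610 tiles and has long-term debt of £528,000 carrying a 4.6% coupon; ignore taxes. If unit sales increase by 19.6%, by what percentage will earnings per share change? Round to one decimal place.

+79.3%

Total contribution margin = 33,610 × £6.64 = £223,170.40.
Subtracting fixed costs: EBIT = £223,170.40 − £143,700 = £79,470.40.
After interest of £24,288.00, pre-tax earnings = £55,182.40.
DCL = total CM / (EBIT − I) = £223,170.40 / £55,182.40 = 4.0442.
EPS therefore changes by 4.0442 × (+19.6%) = +79.3%.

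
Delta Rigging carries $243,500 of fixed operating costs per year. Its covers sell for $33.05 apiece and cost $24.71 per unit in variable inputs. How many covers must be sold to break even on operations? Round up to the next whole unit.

29,197 covers

Unit CM = price − variable cost = $33.05 − $24.71 = $8.34.
Units to break even: $243,500 ÷ $8.34 = 29,196.64, rounded up to 29,197.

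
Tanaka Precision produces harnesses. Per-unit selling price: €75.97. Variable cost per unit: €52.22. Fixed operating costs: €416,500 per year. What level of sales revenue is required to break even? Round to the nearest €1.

Contribution margin per unit = €75.97 − €52.22 = €23.75, a CM ratio of €23.75 ÷ €75.97 = 0.3126.
Break-even revenue = fixed costs × price ÷ CM = €416,500 × €75.97 ÷ €23.75 = €1,332,274.

€1,332,274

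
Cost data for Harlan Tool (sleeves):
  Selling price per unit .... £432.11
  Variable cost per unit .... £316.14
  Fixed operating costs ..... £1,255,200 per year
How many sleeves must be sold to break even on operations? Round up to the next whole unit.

10,824 sleeves

Each unit contributes £432.11 − £316.14 = £115.97.
Break-even volume = fixed costs ÷ CM per unit = £1,255,200 ÷ £115.97 = 10,823.49, so 10,824 sleeves.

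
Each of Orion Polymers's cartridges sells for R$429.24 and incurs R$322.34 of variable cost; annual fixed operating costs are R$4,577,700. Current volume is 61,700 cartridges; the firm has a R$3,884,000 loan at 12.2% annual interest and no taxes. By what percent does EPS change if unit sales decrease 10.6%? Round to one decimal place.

Contribution at this volume is 61,700 × R$106.90 = R$6,595,730.00.
Operating income = contribution − fixed costs = R$6,595,730.00 − R$4,577,700 = R$2,018,030.00.
After interest of R$473,848.00, pre-tax earnings = R$1,544,182.00.
Degree of combined leverage = contribution ÷ (EBIT − I) = R$6,595,730.00 ÷ R$1,544,182.00 = 4.2713.
EPS therefore changes by 4.2713 × (-10.6%) = -45.3%.

-45.3%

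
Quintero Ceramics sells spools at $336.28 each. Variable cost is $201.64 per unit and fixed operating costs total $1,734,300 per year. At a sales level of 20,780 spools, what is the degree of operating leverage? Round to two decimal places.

At 20,780 units, contribution = 20,780 × $134.64 = $2,797,819.20.
Operating income = contribution − fixed costs = $2,797,819.20 − $1,734,300 = $1,063,519.20.
Degree of operating leverage = $2,797,819.20 / $1,063,519.20 = 2.6307.

2.63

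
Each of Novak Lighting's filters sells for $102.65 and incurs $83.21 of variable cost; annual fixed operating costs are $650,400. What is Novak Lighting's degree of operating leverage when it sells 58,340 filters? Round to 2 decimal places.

2.34

Contribution at this volume is 58,340 × $19.44 = $1,134,129.60.
EBIT = $1,134,129.60 − $650,400 = $483,729.60.
DOL = contribution ÷ EBIT = $1,134,129.60 ÷ $483,729.60 = 2.3446.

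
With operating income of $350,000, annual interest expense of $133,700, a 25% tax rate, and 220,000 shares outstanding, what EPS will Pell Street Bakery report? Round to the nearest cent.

$0.74

Pre-tax income = $350,000 − $133,700.00 = $216,300.00.
Net income = $216,300.00 × (1 − 0.25) = $162,225.00.
EPS = $162,225.00 ÷ 220,000 = $0.74.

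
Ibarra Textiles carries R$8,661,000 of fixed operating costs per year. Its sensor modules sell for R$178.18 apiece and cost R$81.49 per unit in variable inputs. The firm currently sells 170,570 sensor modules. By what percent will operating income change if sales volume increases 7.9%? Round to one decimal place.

+16.6%

Contribution at this volume is 170,570 × R$96.69 = R$16,492,413.30.
Subtracting fixed costs: EBIT = R$16,492,413.30 − R$8,661,000 = R$7,831,413.30.
So DOL = total CM / EBIT = R$16,492,413.30 / R$7,831,413.30 = 2.1059.
So EBIT moves 2.1059 × (+7.9%) = +16.6%.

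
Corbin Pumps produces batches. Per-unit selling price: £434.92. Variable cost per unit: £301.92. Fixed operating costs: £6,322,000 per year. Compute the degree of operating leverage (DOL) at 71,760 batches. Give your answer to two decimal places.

2.96

Total contribution margin = 71,760 × £133.00 = £9,544,080.00.
EBIT = £9,544,080.00 − £6,322,000 = £3,222,080.00.
DOL = contribution ÷ EBIT = £9,544,080.00 ÷ £3,222,080.00 = 2.9621.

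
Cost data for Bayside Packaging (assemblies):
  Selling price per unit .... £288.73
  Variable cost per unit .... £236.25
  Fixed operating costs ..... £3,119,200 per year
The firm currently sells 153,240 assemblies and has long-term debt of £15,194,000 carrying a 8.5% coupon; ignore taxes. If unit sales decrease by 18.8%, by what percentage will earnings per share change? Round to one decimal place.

-41.6%

Total contribution margin = 153,240 × £52.48 = £8,042,035.20.
Subtracting fixed costs: EBIT = £8,042,035.20 − £3,119,200 = £4,922,835.20.
After interest of £1,291,490.00, pre-tax earnings = £3,631,345.20.
DCL = total CM / (EBIT − I) = £8,042,035.20 / £3,631,345.20 = 2.2146.
%ΔEPS = DCL × %ΔSales = 2.2146 × -18.8% = -41.6%.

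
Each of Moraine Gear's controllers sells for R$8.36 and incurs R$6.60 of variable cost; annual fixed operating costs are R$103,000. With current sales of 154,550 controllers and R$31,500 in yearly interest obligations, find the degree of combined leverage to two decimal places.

1.98

Contribution at this volume is 154,550 × R$1.76 = R$272,008.00.
Subtracting fixed costs: EBIT = R$272,008.00 − R$103,000 = R$169,008.00. Interest = R$31,500.00.
DOL = R$272,008.00 ÷ R$169,008.00 = 1.6094; DFL = R$169,008.00 ÷ R$137,508.00 = 1.2291.
Combined leverage = 1.6094 × 1.2291 = 1.9781.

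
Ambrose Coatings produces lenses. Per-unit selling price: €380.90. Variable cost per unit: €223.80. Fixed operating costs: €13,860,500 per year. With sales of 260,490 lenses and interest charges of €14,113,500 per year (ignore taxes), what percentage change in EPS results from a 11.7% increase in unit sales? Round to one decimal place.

+37.0%

Total contribution margin = 260,490 × €157.10 = €40,922,979.00.
EBIT = €40,922,979.00 − €13,860,500 = €27,062,479.00.
Interest = €14,113,500.00, so EBIT − I = €12,948,979.00.
DCL = total CM / (EBIT − I) = €40,922,979.00 / €12,948,979.00 = 3.1603.
%ΔEPS = DCL × %ΔSales = 3.1603 × +11.7% = +37.0%.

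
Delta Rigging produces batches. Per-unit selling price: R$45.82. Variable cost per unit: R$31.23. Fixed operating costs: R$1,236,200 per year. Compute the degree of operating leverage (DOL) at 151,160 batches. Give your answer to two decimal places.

Contribution at this volume is 151,160 × R$14.59 = R$2,205,424.40.
EBIT = R$2,205,424.40 − R$1,236,200 = R$969,224.40.
DOL = contribution ÷ EBIT = R$2,205,424.40 ÷ R$969,224.40 = 2.2755.

2.28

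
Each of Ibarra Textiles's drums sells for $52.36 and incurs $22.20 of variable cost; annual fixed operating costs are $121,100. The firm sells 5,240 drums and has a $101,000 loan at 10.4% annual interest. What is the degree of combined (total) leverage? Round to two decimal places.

5.98

At 5,240 units, contribution = 5,240 × $30.16 = $158,038.40.
Subtracting fixed costs: EBIT = $158,038.40 − $121,100 = $36,938.40. Interest = $10,504.00, so EBIT − I = $26,434.40.
Degree of total leverage = total CM / (EBIT − interest) = $158,038.40 / $26,434.40 = 5.9785.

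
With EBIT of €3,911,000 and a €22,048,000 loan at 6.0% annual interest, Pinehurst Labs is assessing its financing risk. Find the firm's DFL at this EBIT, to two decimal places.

1.51

Interest = €1,322,880.00.
DFL = EBIT ÷ (EBIT − I) = €3,911,000 ÷ (€3,911,000 − €1,322,880.00) = €3,911,000 ÷ €2,588,120.00 = 1.5111.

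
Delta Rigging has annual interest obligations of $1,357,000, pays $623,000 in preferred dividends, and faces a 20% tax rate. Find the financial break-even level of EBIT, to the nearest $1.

Grossing the preferred dividend up to pre-tax terms: $623,000 / (1 − 0.20) = $778,750.00.
EPS = 0 when EBIT covers interest plus the pre-tax preferred burden: $1,357,000 + $778,750.00 = $2,135,750.00.

$2,135,750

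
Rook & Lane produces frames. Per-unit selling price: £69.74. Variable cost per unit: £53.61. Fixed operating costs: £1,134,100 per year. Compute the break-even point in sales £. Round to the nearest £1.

Contribution margin per unit = £69.74 − £53.61 = £16.13, a CM ratio of £16.13 ÷ £69.74 = 0.2313.
Break-even sales = FC ÷ CM ratio = £1,134,100 × £69.74 / £16.13 = £4,903,418.

£4,903,418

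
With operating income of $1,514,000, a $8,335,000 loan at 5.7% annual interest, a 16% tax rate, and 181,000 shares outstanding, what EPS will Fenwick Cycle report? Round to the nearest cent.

Interest = $475,095.00, so EBT = $1,514,000 − $475,095.00 = $1,038,905.00.
After tax at 16%: net income = $1,038,905.00 × 0.84 = $872,680.20.
Per share: $872,680.20 / 181,000 shares = $4.82.

$4.82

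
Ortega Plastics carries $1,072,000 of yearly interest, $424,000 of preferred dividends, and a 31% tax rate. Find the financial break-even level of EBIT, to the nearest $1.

$1,686,493

Preferred dividends are paid after tax, so their pre-tax equivalent is $424,000 ÷ (1 − 0.31) = $614,492.75.
Financial break-even EBIT = interest + D_p ÷ (1 − t) = $1,072,000 + $614,492.75 = $1,686,492.75.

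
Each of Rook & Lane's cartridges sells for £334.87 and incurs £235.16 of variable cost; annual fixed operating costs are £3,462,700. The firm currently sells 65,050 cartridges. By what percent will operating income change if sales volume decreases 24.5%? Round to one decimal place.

Contribution at this volume is 65,050 × £99.71 = £6,486,135.50.
Operating income = contribution − fixed costs = £6,486,135.50 − £3,462,700 = £3,023,435.50.
DOL = contribution ÷ EBIT = £6,486,135.50 ÷ £3,023,435.50 = 2.1453.
%ΔEBIT = DOL × %ΔSales = 2.1453 × -24.5% = -52.6%.

-52.6%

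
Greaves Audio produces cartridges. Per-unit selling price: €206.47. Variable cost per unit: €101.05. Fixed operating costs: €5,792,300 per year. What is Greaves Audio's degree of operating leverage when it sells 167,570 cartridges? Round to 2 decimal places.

1.49

At 167,570 units, contribution = 167,570 × €105.42 = €17,665,229.40.
Subtracting fixed costs: EBIT = €17,665,229.40 − €5,792,300 = €11,872,929.40.
Degree of operating leverage = €17,665,229.40 / €11,872,929.40 = 1.4879.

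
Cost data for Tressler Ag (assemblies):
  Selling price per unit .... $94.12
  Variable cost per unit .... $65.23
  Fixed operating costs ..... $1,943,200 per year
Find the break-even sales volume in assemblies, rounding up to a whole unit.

Each unit contributes $94.12 − $65.23 = $28.89.
Units to break even: $1,943,200 ÷ $28.89 = 67,262.03, rounded up to 67,263.

67,263 assemblies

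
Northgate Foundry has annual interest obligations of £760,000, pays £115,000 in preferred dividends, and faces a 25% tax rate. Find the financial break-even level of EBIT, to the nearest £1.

£913,333

Preferred dividends are paid after tax, so their pre-tax equivalent is £115,000 ÷ (1 − 0.25) = £153,333.33.
EPS = 0 when EBIT covers interest plus the pre-tax preferred burden: £760,000 + £153,333.33 = £913,333.33.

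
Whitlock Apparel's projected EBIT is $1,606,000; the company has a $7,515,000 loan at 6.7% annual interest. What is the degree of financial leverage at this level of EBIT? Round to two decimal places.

Interest = $503,505.00.
Degree of financial leverage = EBIT / (EBIT − interest) = $1,606,000 / $1,102,495.00 = 1.4567.

1.46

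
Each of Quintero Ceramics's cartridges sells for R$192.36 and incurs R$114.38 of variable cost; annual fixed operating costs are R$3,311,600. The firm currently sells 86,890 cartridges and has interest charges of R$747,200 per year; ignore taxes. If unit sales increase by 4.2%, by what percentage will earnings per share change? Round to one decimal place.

+10.5%

Total contribution margin = 86,890 × R$77.98 = R$6,775,682.20.
Operating income = contribution − fixed costs = R$6,775,682.20 − R$3,311,600 = R$3,464,082.20.
Interest = R$747,200.00, so EBIT − I = R$2,716,882.20.
Degree of combined leverage = contribution ÷ (EBIT − I) = R$6,775,682.20 ÷ R$2,716,882.20 = 2.4939.
%ΔEPS = DCL × %ΔSales = 2.4939 × +4.2% = +10.5%.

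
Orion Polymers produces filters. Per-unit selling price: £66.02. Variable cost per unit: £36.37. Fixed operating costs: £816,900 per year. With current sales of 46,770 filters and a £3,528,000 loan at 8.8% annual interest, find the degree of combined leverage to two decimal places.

5.35

At 46,770 units, contribution = 46,770 × £29.65 = £1,386,730.50.
Operating income = contribution − fixed costs = £1,386,730.50 − £816,900 = £569,830.50. Interest = £310,464.00, so EBIT − I = £259,366.50.
DCL = contribution ÷ (EBIT − I) = £1,386,730.50 ÷ £259,366.50 = 5.3466.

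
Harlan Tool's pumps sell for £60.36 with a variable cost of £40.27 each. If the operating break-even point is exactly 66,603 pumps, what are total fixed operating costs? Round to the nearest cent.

Each unit contributes £60.36 − £40.27 = £20.09.
Since BE = FC / CM, FC = 66,603 × £20.09 = £1,338,054.27.

£1,338,054.27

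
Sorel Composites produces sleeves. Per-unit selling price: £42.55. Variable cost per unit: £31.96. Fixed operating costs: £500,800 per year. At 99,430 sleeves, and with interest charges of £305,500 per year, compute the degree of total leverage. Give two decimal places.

At 99,430 units, contribution = 99,430 × £10.59 = £1,052,963.70.
Operating income = contribution − fixed costs = £1,052,963.70 − £500,800 = £552,163.70. Interest = £305,500.00, so EBIT − I = £246,663.70.
DCL = contribution ÷ (EBIT − I) = £1,052,963.70 ÷ £246,663.70 = 4.2688.

4.27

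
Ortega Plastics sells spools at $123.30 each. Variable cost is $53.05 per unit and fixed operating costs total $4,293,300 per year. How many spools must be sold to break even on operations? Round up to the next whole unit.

Unit CM = price − variable cost = $123.30 − $53.05 = $70.25.
Break-even volume = fixed costs ÷ CM per unit = $4,293,300 ÷ $70.25 = 61,114.59, so 61,115 spools.

61,115 spools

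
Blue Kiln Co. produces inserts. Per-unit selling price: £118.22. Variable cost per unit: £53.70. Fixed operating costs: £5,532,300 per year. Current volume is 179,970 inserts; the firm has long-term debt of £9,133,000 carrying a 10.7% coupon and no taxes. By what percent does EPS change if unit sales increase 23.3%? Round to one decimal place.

At 179,970 units, contribution = 179,970 × £64.52 = £11,611,664.40.
Subtracting fixed costs: EBIT = £11,611,664.40 − £5,532,300 = £6,079,364.40.
After interest of £977,231.00, pre-tax earnings = £5,102,133.40.
DCL = total CM / (EBIT − I) = £11,611,664.40 / £5,102,133.40 = 2.2758.
EPS therefore changes by 2.2758 × (+23.3%) = +53.0%.

+53.0%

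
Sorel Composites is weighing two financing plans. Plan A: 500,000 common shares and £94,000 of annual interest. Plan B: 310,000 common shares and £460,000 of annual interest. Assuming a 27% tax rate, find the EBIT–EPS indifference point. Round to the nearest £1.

£1,057,158

At indifference, (EBIT − 94,000)(1 − t)/500,000 = (EBIT − 460,000)(1 − t)/310,000.
The (1 − t) factor cancels: (EBIT − 94,000) × 310,000 = (EBIT − 460,000) × 500,000.
EBIT × (500,000 − 310,000) = 460,000 × 500,000 − 94,000 × 310,000 = 200,860,000,000, so EBIT = 200,860,000,000 ÷ 190,000 = 1,057,157.89.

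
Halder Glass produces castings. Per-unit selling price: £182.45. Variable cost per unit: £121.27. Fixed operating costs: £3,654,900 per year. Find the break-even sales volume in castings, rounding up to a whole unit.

Each unit contributes £182.45 − £121.27 = £61.18.
Break-even Q = £3,654,900 / £61.18 = 59,740.11 → 59,741 castings.

59,741 castings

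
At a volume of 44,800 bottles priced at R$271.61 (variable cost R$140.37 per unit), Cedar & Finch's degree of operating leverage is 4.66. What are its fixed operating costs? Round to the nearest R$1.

Contribution at this volume is 44,800 × R$131.24 = R$5,879,552.00.
Since DOL = CM ÷ EBIT, EBIT = R$5,879,552.00 ÷ 4.66 = R$1,261,706.44.
And FC = contribution − EBIT = R$5,879,552.00 − R$1,261,706.44 = R$4,617,846.

R$4,617,846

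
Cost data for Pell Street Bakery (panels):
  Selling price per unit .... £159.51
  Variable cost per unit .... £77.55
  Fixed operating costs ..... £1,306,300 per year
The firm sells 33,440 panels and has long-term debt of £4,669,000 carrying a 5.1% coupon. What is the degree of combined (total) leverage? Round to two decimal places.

At 33,440 units, contribution = 33,440 × £81.96 = £2,740,742.40.
Subtracting fixed costs: EBIT = £2,740,742.40 − £1,306,300 = £1,434,442.40. Interest = £238,119.00.
DOL = £2,740,742.40 ÷ £1,434,442.40 = 1.9107; DFL = £1,434,442.40 ÷ £1,196,323.40 = 1.1990.
Combined leverage = 1.9107 × 1.1990 = 2.2909.

2.29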